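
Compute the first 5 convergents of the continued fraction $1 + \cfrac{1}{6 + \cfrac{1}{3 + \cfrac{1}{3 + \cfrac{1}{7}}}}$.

Using the convergent recurrence p_i = a_i*p_{i-1} + p_{i-2}, q_i = a_i*q_{i-1} + q_{i-2} with p_{-2}=0, p_{-1}=1, q_{-2}=1, q_{-1}=0:
  i=0: a_0=1, p_0 = 1*1 + 0 = 1, q_0 = 1*0 + 1 = 1.
  i=1: a_1=6, p_1 = 6*1 + 1 = 7, q_1 = 6*1 + 0 = 6.
  i=2: a_2=3, p_2 = 3*7 + 1 = 22, q_2 = 3*6 + 1 = 19.
  i=3: a_3=3, p_3 = 3*22 + 7 = 73, q_3 = 3*19 + 6 = 63.
  i=4: a_4=7, p_4 = 7*73 + 22 = 533, q_4 = 7*63 + 19 = 460.

1/1, 7/6, 22/19, 73/63, 533/460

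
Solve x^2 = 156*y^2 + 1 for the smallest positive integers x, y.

(x, y) = (25, 2)

First expand sqrt(156) as a continued fraction. With x_i = (sqrt(156) + m_i)/d_i and (m_0, d_0) = (0, 1): a_0 = floor(sqrt(156)) = 12, since 12^2 = 144 <= 156 < 169 = 13^2.
Iterate m_{i+1} = d_i*a_i - m_i, d_{i+1} = (156 - m_{i+1}^2)/d_i, a_{i+1} = floor((a_0 + m_{i+1})/d_{i+1}):
  m_1 = 1*12 - 0 = 12, d_1 = (156 - 12^2)/1 = 12/1 = 12, a_1 = floor((12 + 12)/12) = 2.
  m_2 = 12*2 - 12 = 12, d_2 = (156 - 12^2)/12 = 12/12 = 1, a_2 = floor((12 + 12)/1) = 24.
  m_3 = 1*24 - 12 = 12, d_3 = (156 - 12^2)/1 = 12/1 = 12: (m_3, d_3) = (m_1, d_1) = (12, 12), so from here the quotients repeat a_1, a_2; the period length is 2.
So sqrt(156) = [12; (2, 24)] with period length k = 2.
k is even, so the fundamental solution of x^2 - 156y^2 = 1 is (p_{k-1}, q_{k-1}) = (p_1, q_1); compute convergents through index 1.
Convergents (p_i = a_i*p_{i-1} + p_{i-2}, q_i = a_i*q_{i-1} + q_{i-2} with p_{-2}=0, p_{-1}=1, q_{-2}=1, q_{-1}=0):
  i=0: a_0=12, p_0 = 12*1 + 0 = 12, q_0 = 12*0 + 1 = 1.
  i=1: a_1=2, p_1 = 2*12 + 1 = 25, q_1 = 2*1 + 0 = 2.
Check: 25^2 - 156*2^2 = 625 - 624 = 1, so (x, y) = (25, 2) solves the equation, and by the theorem it is the least positive solution.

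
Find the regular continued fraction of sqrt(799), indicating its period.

Write x_i = (sqrt(799) + m_i)/d_i with (m_0, d_0) = (0, 1). a_0 = floor(sqrt(799)) = 28, since 28^2 = 784 <= 799 < 841 = 29^2.
Iterate m_{i+1} = d_i*a_i - m_i, d_{i+1} = (799 - m_{i+1}^2)/d_i, a_{i+1} = floor((a_0 + m_{i+1})/d_{i+1}):
  m_1 = 1*28 - 0 = 28, d_1 = (799 - 28^2)/1 = 15/1 = 15, a_1 = floor((28 + 28)/15) = 3.
  m_2 = 15*3 - 28 = 17, d_2 = (799 - 17^2)/15 = 510/15 = 34, a_2 = floor((28 + 17)/34) = 1.
  m_3 = 34*1 - 17 = 17, d_3 = (799 - 17^2)/34 = 510/34 = 15, a_3 = floor((28 + 17)/15) = 3.
  m_4 = 15*3 - 17 = 28, d_4 = (799 - 28^2)/15 = 15/15 = 1, a_4 = floor((28 + 28)/1) = 56.
  m_5 = 1*56 - 28 = 28, d_5 = (799 - 28^2)/1 = 15/1 = 15: (m_5, d_5) = (m_1, d_1) = (28, 15), so from here the quotients repeat a_1, ..., a_4; the period length is 4.
Hence the expansion of sqrt(799) is a_0 = 28 followed by the repeating block 3, 1, 3, 56 (period 4).

[28; (3, 1, 3, 56)]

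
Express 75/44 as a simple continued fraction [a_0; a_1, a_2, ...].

Run the Euclidean algorithm on 75 and 44; the successive quotients are the partial quotients a_0, a_1, ... (each step inverts the fractional part left over by the previous one):
  75 = 1*44 + 31, so a_0 = 1.
  44 = 1*31 + 13, so a_1 = 1.
  31 = 2*13 + 5, so a_2 = 2.
  13 = 2*5 + 3, so a_3 = 2.
  5 = 1*3 + 2, so a_4 = 1.
  3 = 1*2 + 1, so a_5 = 1.
  2 = 2*1 + 0, so a_6 = 2.
The remainder reaches 0 after 7 divisions, so the expansion has 7 partial quotients, read off in order.

[1; 1, 2, 2, 1, 1, 2]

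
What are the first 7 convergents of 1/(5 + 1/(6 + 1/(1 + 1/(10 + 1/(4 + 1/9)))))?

Using the convergent recurrence p_i = a_i*p_{i-1} + p_{i-2}, q_i = a_i*q_{i-1} + q_{i-2} with p_{-2}=0, p_{-1}=1, q_{-2}=1, q_{-1}=0:
  i=0: a_0=0, p_0 = 0*1 + 0 = 0, q_0 = 0*0 + 1 = 1.
  i=1: a_1=5, p_1 = 5*0 + 1 = 1, q_1 = 5*1 + 0 = 5.
  i=2: a_2=6, p_2 = 6*1 + 0 = 6, q_2 = 6*5 + 1 = 31.
  i=3: a_3=1, p_3 = 1*6 + 1 = 7, q_3 = 1*31 + 5 = 36.
  i=4: a_4=10, p_4 = 10*7 + 6 = 76, q_4 = 10*36 + 31 = 391.
  i=5: a_5=4, p_5 = 4*76 + 7 = 311, q_5 = 4*391 + 36 = 1600.
  i=6: a_6=9, p_6 = 9*311 + 76 = 2875, q_6 = 9*1600 + 391 = 14791.

0/1, 1/5, 6/31, 7/36, 76/391, 311/1600, 2875/14791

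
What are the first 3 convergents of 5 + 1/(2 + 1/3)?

Using the convergent recurrence p_i = a_i*p_{i-1} + p_{i-2}, q_i = a_i*q_{i-1} + q_{i-2} with p_{-2}=0, p_{-1}=1, q_{-2}=1, q_{-1}=0:
  i=0: a_0=5, p_0 = 5*1 + 0 = 5, q_0 = 5*0 + 1 = 1.
  i=1: a_1=2, p_1 = 2*5 + 1 = 11, q_1 = 2*1 + 0 = 2.
  i=2: a_2=3, p_2 = 3*11 + 5 = 38, q_2 = 3*2 + 1 = 7.

5/1, 11/2, 38/7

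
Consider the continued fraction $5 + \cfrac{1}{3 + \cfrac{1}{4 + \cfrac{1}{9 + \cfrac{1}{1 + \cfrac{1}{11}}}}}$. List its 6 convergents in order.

5/1, 16/3, 69/13, 637/120, 706/133, 8403/1583

Using the convergent recurrence p_i = a_i*p_{i-1} + p_{i-2}, q_i = a_i*q_{i-1} + q_{i-2} with p_{-2}=0, p_{-1}=1, q_{-2}=1, q_{-1}=0:
  i=0: a_0=5, p_0 = 5*1 + 0 = 5, q_0 = 5*0 + 1 = 1.
  i=1: a_1=3, p_1 = 3*5 + 1 = 16, q_1 = 3*1 + 0 = 3.
  i=2: a_2=4, p_2 = 4*16 + 5 = 69, q_2 = 4*3 + 1 = 13.
  i=3: a_3=9, p_3 = 9*69 + 16 = 637, q_3 = 9*13 + 3 = 120.
  i=4: a_4=1, p_4 = 1*637 + 69 = 706, q_4 = 1*120 + 13 = 133.
  i=5: a_5=11, p_5 = 11*706 + 637 = 8403, q_5 = 11*133 + 120 = 1583.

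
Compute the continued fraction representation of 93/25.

Run the Euclidean algorithm on 93 and 25; the successive quotients are the partial quotients a_0, a_1, ... (each step inverts the fractional part left over by the previous one):
  93 = 3*25 + 18, so a_0 = 3.
  25 = 1*18 + 7, so a_1 = 1.
  18 = 2*7 + 4, so a_2 = 2.
  7 = 1*4 + 3, so a_3 = 1.
  4 = 1*3 + 1, so a_4 = 1.
  3 = 3*1 + 0, so a_5 = 3.
The remainder reaches 0 after 6 divisions, so the expansion has 6 partial quotients, read off in order.

[3; 1, 2, 1, 1, 3]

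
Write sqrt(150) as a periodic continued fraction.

Write x_i = (sqrt(150) + m_i)/d_i with (m_0, d_0) = (0, 1). a_0 = floor(sqrt(150)) = 12, since 12^2 = 144 <= 150 < 169 = 13^2.
Iterate m_{i+1} = d_i*a_i - m_i, d_{i+1} = (150 - m_{i+1}^2)/d_i, a_{i+1} = floor((a_0 + m_{i+1})/d_{i+1}):
  m_1 = 1*12 - 0 = 12, d_1 = (150 - 12^2)/1 = 6/1 = 6, a_1 = floor((12 + 12)/6) = 4.
  m_2 = 6*4 - 12 = 12, d_2 = (150 - 12^2)/6 = 6/6 = 1, a_2 = floor((12 + 12)/1) = 24.
  m_3 = 1*24 - 12 = 12, d_3 = (150 - 12^2)/1 = 6/1 = 6: (m_3, d_3) = (m_1, d_1) = (12, 6), so from here the quotients repeat a_1, a_2; the period length is 2.
Hence the expansion of sqrt(150) is a_0 = 12 followed by the repeating block 4, 24 (period 2).

[12; (4, 24)]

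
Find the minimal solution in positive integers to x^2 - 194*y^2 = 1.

(x, y) = (195, 14)

First expand sqrt(194) as a continued fraction. With x_i = (sqrt(194) + m_i)/d_i and (m_0, d_0) = (0, 1): a_0 = floor(sqrt(194)) = 13, since 13^2 = 169 <= 194 < 196 = 14^2.
Iterate m_{i+1} = d_i*a_i - m_i, d_{i+1} = (194 - m_{i+1}^2)/d_i, a_{i+1} = floor((a_0 + m_{i+1})/d_{i+1}):
  m_1 = 1*13 - 0 = 13, d_1 = (194 - 13^2)/1 = 25/1 = 25, a_1 = floor((13 + 13)/25) = 1.
  m_2 = 25*1 - 13 = 12, d_2 = (194 - 12^2)/25 = 50/25 = 2, a_2 = floor((13 + 12)/2) = 12.
  m_3 = 2*12 - 12 = 12, d_3 = (194 - 12^2)/2 = 50/2 = 25, a_3 = floor((13 + 12)/25) = 1.
  m_4 = 25*1 - 12 = 13, d_4 = (194 - 13^2)/25 = 25/25 = 1, a_4 = floor((13 + 13)/1) = 26.
  m_5 = 1*26 - 13 = 13, d_5 = (194 - 13^2)/1 = 25/1 = 25: (m_5, d_5) = (m_1, d_1) = (13, 25), so from here the quotients repeat a_1, ..., a_4; the period length is 4.
So sqrt(194) = [13; (1, 12, 1, 26)] with period length k = 4.
k is even, so the fundamental solution of x^2 - 194y^2 = 1 is (p_{k-1}, q_{k-1}) = (p_3, q_3); compute convergents through index 3.
Convergents (p_i = a_i*p_{i-1} + p_{i-2}, q_i = a_i*q_{i-1} + q_{i-2} with p_{-2}=0, p_{-1}=1, q_{-2}=1, q_{-1}=0):
  i=0: a_0=13, p_0 = 13*1 + 0 = 13, q_0 = 13*0 + 1 = 1.
  i=1: a_1=1, p_1 = 1*13 + 1 = 14, q_1 = 1*1 + 0 = 1.
  i=2: a_2=12, p_2 = 12*14 + 13 = 181, q_2 = 12*1 + 1 = 13.
  i=3: a_3=1, p_3 = 1*181 + 14 = 195, q_3 = 1*13 + 1 = 14.
Check: 195^2 - 194*14^2 = 38025 - 38024 = 1, so (x, y) = (195, 14) solves the equation, and by the theorem it is the least positive solution.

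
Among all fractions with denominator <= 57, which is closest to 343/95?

Expand x = 343/95 as a continued fraction with the Euclidean algorithm:
  343 = 3*95 + 58, so a_0 = 3.
  95 = 1*58 + 37, so a_1 = 1.
  58 = 1*37 + 21, so a_2 = 1.
  37 = 1*21 + 16, so a_3 = 1.
  21 = 1*16 + 5, so a_4 = 1.
  16 = 3*5 + 1, so a_5 = 3.
  5 = 5*1 + 0, so a_6 = 5.
so x = [3; 1, 1, 1, 1, 3, 5].
Convergents (p_i = a_i*p_{i-1} + p_{i-2}, q_i = a_i*q_{i-1} + q_{i-2} with p_{-2}=0, p_{-1}=1, q_{-2}=1, q_{-1}=0), until the denominator exceeds 57:
  i=0: a_0=3, p_0 = 3*1 + 0 = 3, q_0 = 3*0 + 1 = 1.
  i=1: a_1=1, p_1 = 1*3 + 1 = 4, q_1 = 1*1 + 0 = 1.
  i=2: a_2=1, p_2 = 1*4 + 3 = 7, q_2 = 1*1 + 1 = 2.
  i=3: a_3=1, p_3 = 1*7 + 4 = 11, q_3 = 1*2 + 1 = 3.
  i=4: a_4=1, p_4 = 1*11 + 7 = 18, q_4 = 1*3 + 2 = 5.
  i=5: a_5=3, p_5 = 3*18 + 11 = 65, q_5 = 3*5 + 3 = 18.
  i=6: a_6=5, p_6 = 5*65 + 18 = 343, q_6 = 5*18 + 5 = 95.
q_6 = 95 > 57, so the last convergent with denominator <= 57 is p_5/q_5 = 65/18.
The closest fraction with denominator <= 57 is either p_5/q_5 or the intermediate fraction (k*p_5 + p_4)/(k*q_5 + q_4) with the largest k >= 1 whose denominator stays <= 57; these approach x as k grows, and every other convergent or intermediate fraction in range is farther away.
Largest k: floor((57 - q_4)/q_5) = floor((57 - 5)/18) = 2.
That gives (2*65 + 18)/(2*18 + 5) = 148/41.
Compare the errors: |x - 65/18| = |343*18 - 65*95|/(95*18) = 1/1710, and |x - 148/41| = |343*41 - 148*95|/(95*41) = 3/3895.
Cross-multiplying, 1*3895 = 3895 < 5130 = 3*1710, so 1/1710 is smaller: the convergent 65/18 is closer to x than 148/41.

65/18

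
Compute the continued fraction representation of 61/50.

[1; 4, 1, 1, 5]

Run the Euclidean algorithm on 61 and 50; the successive quotients are the partial quotients a_0, a_1, ... (each step inverts the fractional part left over by the previous one):
  61 = 1*50 + 11, so a_0 = 1.
  50 = 4*11 + 6, so a_1 = 4.
  11 = 1*6 + 5, so a_2 = 1.
  6 = 1*5 + 1, so a_3 = 1.
  5 = 5*1 + 0, so a_4 = 5.
The remainder reaches 0 after 5 divisions, so the expansion has 5 partial quotients, read off in order.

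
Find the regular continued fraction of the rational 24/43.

[0; 1, 1, 3, 1, 4]

Run the Euclidean algorithm on 24 and 43; the successive quotients are the partial quotients a_0, a_1, ... (each step inverts the fractional part left over by the previous one):
  24 = 0*43 + 24, so a_0 = 0.
  43 = 1*24 + 19, so a_1 = 1.
  24 = 1*19 + 5, so a_2 = 1.
  19 = 3*5 + 4, so a_3 = 3.
  5 = 1*4 + 1, so a_4 = 1.
  4 = 4*1 + 0, so a_5 = 4.
The remainder reaches 0 after 6 divisions, so the expansion has 6 partial quotients, read off in order.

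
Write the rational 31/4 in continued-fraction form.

Run the Euclidean algorithm on 31 and 4; the successive quotients are the partial quotients a_0, a_1, ... (each step inverts the fractional part left over by the previous one):
  31 = 7*4 + 3, so a_0 = 7.
  4 = 1*3 + 1, so a_1 = 1.
  3 = 3*1 + 0, so a_2 = 3.
The remainder reaches 0 after 3 divisions, so the expansion has 3 partial quotients, read off in order.

[7; 1, 3]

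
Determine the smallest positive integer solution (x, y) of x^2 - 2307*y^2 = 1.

First expand sqrt(2307) as a continued fraction. With x_i = (sqrt(2307) + m_i)/d_i and (m_0, d_0) = (0, 1): a_0 = floor(sqrt(2307)) = 48, since 48^2 = 2304 <= 2307 < 2401 = 49^2.
Iterate m_{i+1} = d_i*a_i - m_i, d_{i+1} = (2307 - m_{i+1}^2)/d_i, a_{i+1} = floor((a_0 + m_{i+1})/d_{i+1}):
  m_1 = 1*48 - 0 = 48, d_1 = (2307 - 48^2)/1 = 3/1 = 3, a_1 = floor((48 + 48)/3) = 32.
  m_2 = 3*32 - 48 = 48, d_2 = (2307 - 48^2)/3 = 3/3 = 1, a_2 = floor((48 + 48)/1) = 96.
  m_3 = 1*96 - 48 = 48, d_3 = (2307 - 48^2)/1 = 3/1 = 3: (m_3, d_3) = (m_1, d_1) = (48, 3), so from here the quotients repeat a_1, a_2; the period length is 2.
So sqrt(2307) = [48; (32, 96)] with period length k = 2.
k is even, so the fundamental solution of x^2 - 2307y^2 = 1 is (p_{k-1}, q_{k-1}) = (p_1, q_1); compute convergents through index 1.
Convergents (p_i = a_i*p_{i-1} + p_{i-2}, q_i = a_i*q_{i-1} + q_{i-2} with p_{-2}=0, p_{-1}=1, q_{-2}=1, q_{-1}=0):
  i=0: a_0=48, p_0 = 48*1 + 0 = 48, q_0 = 48*0 + 1 = 1.
  i=1: a_1=32, p_1 = 32*48 + 1 = 1537, q_1 = 32*1 + 0 = 32.
Check: 1537^2 - 2307*32^2 = 2362369 - 2362368 = 1, so (x, y) = (1537, 32) solves the equation, and by the theorem it is the least positive solution.

(x, y) = (1537, 32)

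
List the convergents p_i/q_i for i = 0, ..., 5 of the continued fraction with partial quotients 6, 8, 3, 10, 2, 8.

6/1, 49/8, 153/25, 1579/258, 3311/541, 28067/4586

Using the convergent recurrence p_i = a_i*p_{i-1} + p_{i-2}, q_i = a_i*q_{i-1} + q_{i-2} with p_{-2}=0, p_{-1}=1, q_{-2}=1, q_{-1}=0:
  i=0: a_0=6, p_0 = 6*1 + 0 = 6, q_0 = 6*0 + 1 = 1.
  i=1: a_1=8, p_1 = 8*6 + 1 = 49, q_1 = 8*1 + 0 = 8.
  i=2: a_2=3, p_2 = 3*49 + 6 = 153, q_2 = 3*8 + 1 = 25.
  i=3: a_3=10, p_3 = 10*153 + 49 = 1579, q_3 = 10*25 + 8 = 258.
  i=4: a_4=2, p_4 = 2*1579 + 153 = 3311, q_4 = 2*258 + 25 = 541.
  i=5: a_5=8, p_5 = 8*3311 + 1579 = 28067, q_5 = 8*541 + 258 = 4586.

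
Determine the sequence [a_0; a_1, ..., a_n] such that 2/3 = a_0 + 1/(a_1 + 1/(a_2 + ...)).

[0; 1, 2]

Run the Euclidean algorithm on 2 and 3; the successive quotients are the partial quotients a_0, a_1, ... (each step inverts the fractional part left over by the previous one):
  2 = 0*3 + 2, so a_0 = 0.
  3 = 1*2 + 1, so a_1 = 1.
  2 = 2*1 + 0, so a_2 = 2.
The remainder reaches 0 after 3 divisions, so the expansion has 3 partial quotients, read off in order.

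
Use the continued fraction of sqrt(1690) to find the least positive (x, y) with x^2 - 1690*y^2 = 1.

First expand sqrt(1690) as a continued fraction. With x_i = (sqrt(1690) + m_i)/d_i and (m_0, d_0) = (0, 1): a_0 = floor(sqrt(1690)) = 41, since 41^2 = 1681 <= 1690 < 1764 = 42^2.
Iterate m_{i+1} = d_i*a_i - m_i, d_{i+1} = (1690 - m_{i+1}^2)/d_i, a_{i+1} = floor((a_0 + m_{i+1})/d_{i+1}):
  m_1 = 1*41 - 0 = 41, d_1 = (1690 - 41^2)/1 = 9/1 = 9, a_1 = floor((41 + 41)/9) = 9.
  m_2 = 9*9 - 41 = 40, d_2 = (1690 - 40^2)/9 = 90/9 = 10, a_2 = floor((41 + 40)/10) = 8.
  m_3 = 10*8 - 40 = 40, d_3 = (1690 - 40^2)/10 = 90/10 = 9, a_3 = floor((41 + 40)/9) = 9.
  m_4 = 9*9 - 40 = 41, d_4 = (1690 - 41^2)/9 = 9/9 = 1, a_4 = floor((41 + 41)/1) = 82.
  m_5 = 1*82 - 41 = 41, d_5 = (1690 - 41^2)/1 = 9/1 = 9: (m_5, d_5) = (m_1, d_1) = (41, 9), so from here the quotients repeat a_1, ..., a_4; the period length is 4.
So sqrt(1690) = [41; (9, 8, 9, 82)] with period length k = 4.
k is even, so the fundamental solution of x^2 - 1690y^2 = 1 is (p_{k-1}, q_{k-1}) = (p_3, q_3); compute convergents through index 3.
Convergents (p_i = a_i*p_{i-1} + p_{i-2}, q_i = a_i*q_{i-1} + q_{i-2} with p_{-2}=0, p_{-1}=1, q_{-2}=1, q_{-1}=0):
  i=0: a_0=41, p_0 = 41*1 + 0 = 41, q_0 = 41*0 + 1 = 1.
  i=1: a_1=9, p_1 = 9*41 + 1 = 370, q_1 = 9*1 + 0 = 9.
  i=2: a_2=8, p_2 = 8*370 + 41 = 3001, q_2 = 8*9 + 1 = 73.
  i=3: a_3=9, p_3 = 9*3001 + 370 = 27379, q_3 = 9*73 + 9 = 666.
Check: 27379^2 - 1690*666^2 = 749609641 - 749609640 = 1, so (x, y) = (27379, 666) solves the equation, and by the theorem it is the least positive solution.

(x, y) = (27379, 666)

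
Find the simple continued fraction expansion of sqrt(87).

Write x_i = (sqrt(87) + m_i)/d_i with (m_0, d_0) = (0, 1). a_0 = floor(sqrt(87)) = 9, since 9^2 = 81 <= 87 < 100 = 10^2.
Iterate m_{i+1} = d_i*a_i - m_i, d_{i+1} = (87 - m_{i+1}^2)/d_i, a_{i+1} = floor((a_0 + m_{i+1})/d_{i+1}):
  m_1 = 1*9 - 0 = 9, d_1 = (87 - 9^2)/1 = 6/1 = 6, a_1 = floor((9 + 9)/6) = 3.
  m_2 = 6*3 - 9 = 9, d_2 = (87 - 9^2)/6 = 6/6 = 1, a_2 = floor((9 + 9)/1) = 18.
  m_3 = 1*18 - 9 = 9, d_3 = (87 - 9^2)/1 = 6/1 = 6: (m_3, d_3) = (m_1, d_1) = (9, 6), so from here the quotients repeat a_1, a_2; the period length is 2.
Hence the expansion of sqrt(87) is a_0 = 9 followed by the repeating block 3, 18 (period 2).

[9; (3, 18)]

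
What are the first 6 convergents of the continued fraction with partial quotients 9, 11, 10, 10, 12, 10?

Using the convergent recurrence p_i = a_i*p_{i-1} + p_{i-2}, q_i = a_i*q_{i-1} + q_{i-2} with p_{-2}=0, p_{-1}=1, q_{-2}=1, q_{-1}=0:
  i=0: a_0=9, p_0 = 9*1 + 0 = 9, q_0 = 9*0 + 1 = 1.
  i=1: a_1=11, p_1 = 11*9 + 1 = 100, q_1 = 11*1 + 0 = 11.
  i=2: a_2=10, p_2 = 10*100 + 9 = 1009, q_2 = 10*11 + 1 = 111.
  i=3: a_3=10, p_3 = 10*1009 + 100 = 10190, q_3 = 10*111 + 11 = 1121.
  i=4: a_4=12, p_4 = 12*10190 + 1009 = 123289, q_4 = 12*1121 + 111 = 13563.
  i=5: a_5=10, p_5 = 10*123289 + 10190 = 1243080, q_5 = 10*13563 + 1121 = 136751.

9/1, 100/11, 1009/111, 10190/1121, 123289/13563, 1243080/136751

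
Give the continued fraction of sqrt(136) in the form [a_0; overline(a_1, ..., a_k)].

[11; overline(1, 1, 1, 22)]

Write x_i = (sqrt(136) + m_i)/d_i with (m_0, d_0) = (0, 1). a_0 = floor(sqrt(136)) = 11, since 11^2 = 121 <= 136 < 144 = 12^2.
Iterate m_{i+1} = d_i*a_i - m_i, d_{i+1} = (136 - m_{i+1}^2)/d_i, a_{i+1} = floor((a_0 + m_{i+1})/d_{i+1}):
  m_1 = 1*11 - 0 = 11, d_1 = (136 - 11^2)/1 = 15/1 = 15, a_1 = floor((11 + 11)/15) = 1.
  m_2 = 15*1 - 11 = 4, d_2 = (136 - 4^2)/15 = 120/15 = 8, a_2 = floor((11 + 4)/8) = 1.
  m_3 = 8*1 - 4 = 4, d_3 = (136 - 4^2)/8 = 120/8 = 15, a_3 = floor((11 + 4)/15) = 1.
  m_4 = 15*1 - 4 = 11, d_4 = (136 - 11^2)/15 = 15/15 = 1, a_4 = floor((11 + 11)/1) = 22.
  m_5 = 1*22 - 11 = 11, d_5 = (136 - 11^2)/1 = 15/1 = 15: (m_5, d_5) = (m_1, d_1) = (11, 15), so from here the quotients repeat a_1, ..., a_4; the period length is 4.
Hence the expansion of sqrt(136) is a_0 = 11 followed by the repeating block 1, 1, 1, 22 (period 4).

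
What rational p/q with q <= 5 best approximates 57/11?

26/5

Expand x = 57/11 as a continued fraction with the Euclidean algorithm:
  57 = 5*11 + 2, so a_0 = 5.
  11 = 5*2 + 1, so a_1 = 5.
  2 = 2*1 + 0, so a_2 = 2.
so x = [5; 5, 2].
Convergents (p_i = a_i*p_{i-1} + p_{i-2}, q_i = a_i*q_{i-1} + q_{i-2} with p_{-2}=0, p_{-1}=1, q_{-2}=1, q_{-1}=0), until the denominator exceeds 5:
  i=0: a_0=5, p_0 = 5*1 + 0 = 5, q_0 = 5*0 + 1 = 1.
  i=1: a_1=5, p_1 = 5*5 + 1 = 26, q_1 = 5*1 + 0 = 5.
  i=2: a_2=2, p_2 = 2*26 + 5 = 57, q_2 = 2*5 + 1 = 11.
q_2 = 11 > 5, so the last convergent with denominator <= 5 is p_1/q_1 = 26/5.
The closest fraction with denominator <= 5 is either p_1/q_1 or the intermediate fraction (k*p_1 + p_0)/(k*q_1 + q_0) with the largest k >= 1 whose denominator stays <= 5; these approach x as k grows, and every other convergent or intermediate fraction in range is farther away.
Largest k: floor((5 - q_0)/q_1) = floor((5 - 1)/5) = 0.
Since k = 0, no intermediate fraction beyond p_1/q_1 has denominator <= 5, so the convergent 26/5 is the closest (its error is |57*5 - 26*11|/(11*5) = 1/55).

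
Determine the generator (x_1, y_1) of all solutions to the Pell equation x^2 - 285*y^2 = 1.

(x, y) = (2431, 144)

First expand sqrt(285) as a continued fraction. With x_i = (sqrt(285) + m_i)/d_i and (m_0, d_0) = (0, 1): a_0 = floor(sqrt(285)) = 16, since 16^2 = 256 <= 285 < 289 = 17^2.
Iterate m_{i+1} = d_i*a_i - m_i, d_{i+1} = (285 - m_{i+1}^2)/d_i, a_{i+1} = floor((a_0 + m_{i+1})/d_{i+1}):
  m_1 = 1*16 - 0 = 16, d_1 = (285 - 16^2)/1 = 29/1 = 29, a_1 = floor((16 + 16)/29) = 1.
  m_2 = 29*1 - 16 = 13, d_2 = (285 - 13^2)/29 = 116/29 = 4, a_2 = floor((16 + 13)/4) = 7.
  m_3 = 4*7 - 13 = 15, d_3 = (285 - 15^2)/4 = 60/4 = 15, a_3 = floor((16 + 15)/15) = 2.
  m_4 = 15*2 - 15 = 15, d_4 = (285 - 15^2)/15 = 60/15 = 4, a_4 = floor((16 + 15)/4) = 7.
  m_5 = 4*7 - 15 = 13, d_5 = (285 - 13^2)/4 = 116/4 = 29, a_5 = floor((16 + 13)/29) = 1.
  m_6 = 29*1 - 13 = 16, d_6 = (285 - 16^2)/29 = 29/29 = 1, a_6 = floor((16 + 16)/1) = 32.
  m_7 = 1*32 - 16 = 16, d_7 = (285 - 16^2)/1 = 29/1 = 29: (m_7, d_7) = (m_1, d_1) = (16, 29), so from here the quotients repeat a_1, ..., a_6; the period length is 6.
So sqrt(285) = [16; (1, 7, 2, 7, 1, 32)] with period length k = 6.
k is even, so the fundamental solution of x^2 - 285y^2 = 1 is (p_{k-1}, q_{k-1}) = (p_5, q_5); compute convergents through index 5.
Convergents (p_i = a_i*p_{i-1} + p_{i-2}, q_i = a_i*q_{i-1} + q_{i-2} with p_{-2}=0, p_{-1}=1, q_{-2}=1, q_{-1}=0):
  i=0: a_0=16, p_0 = 16*1 + 0 = 16, q_0 = 16*0 + 1 = 1.
  i=1: a_1=1, p_1 = 1*16 + 1 = 17, q_1 = 1*1 + 0 = 1.
  i=2: a_2=7, p_2 = 7*17 + 16 = 135, q_2 = 7*1 + 1 = 8.
  i=3: a_3=2, p_3 = 2*135 + 17 = 287, q_3 = 2*8 + 1 = 17.
  i=4: a_4=7, p_4 = 7*287 + 135 = 2144, q_4 = 7*17 + 8 = 127.
  i=5: a_5=1, p_5 = 1*2144 + 287 = 2431, q_5 = 1*127 + 17 = 144.
Check: 2431^2 - 285*144^2 = 5909761 - 5909760 = 1, so (x, y) = (2431, 144) solves the equation, and by the theorem it is the least positive solution.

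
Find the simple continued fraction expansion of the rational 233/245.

[0; 1, 19, 2, 2, 2]

Run the Euclidean algorithm on 233 and 245; the successive quotients are the partial quotients a_0, a_1, ... (each step inverts the fractional part left over by the previous one):
  233 = 0*245 + 233, so a_0 = 0.
  245 = 1*233 + 12, so a_1 = 1.
  233 = 19*12 + 5, so a_2 = 19.
  12 = 2*5 + 2, so a_3 = 2.
  5 = 2*2 + 1, so a_4 = 2.
  2 = 2*1 + 0, so a_5 = 2.
The remainder reaches 0 after 6 divisions, so the expansion has 6 partial quotients, read off in order.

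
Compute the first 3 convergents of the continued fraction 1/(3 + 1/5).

0/1, 1/3, 5/16

Using the convergent recurrence p_i = a_i*p_{i-1} + p_{i-2}, q_i = a_i*q_{i-1} + q_{i-2} with p_{-2}=0, p_{-1}=1, q_{-2}=1, q_{-1}=0:
  i=0: a_0=0, p_0 = 0*1 + 0 = 0, q_0 = 0*0 + 1 = 1.
  i=1: a_1=3, p_1 = 3*0 + 1 = 1, q_1 = 3*1 + 0 = 3.
  i=2: a_2=5, p_2 = 5*1 + 0 = 5, q_2 = 5*3 + 1 = 16.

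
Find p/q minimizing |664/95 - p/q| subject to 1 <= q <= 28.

7/1

Expand x = 664/95 as a continued fraction with the Euclidean algorithm:
  664 = 6*95 + 94, so a_0 = 6.
  95 = 1*94 + 1, so a_1 = 1.
  94 = 94*1 + 0, so a_2 = 94.
so x = [6; 1, 94].
Convergents (p_i = a_i*p_{i-1} + p_{i-2}, q_i = a_i*q_{i-1} + q_{i-2} with p_{-2}=0, p_{-1}=1, q_{-2}=1, q_{-1}=0), until the denominator exceeds 28:
  i=0: a_0=6, p_0 = 6*1 + 0 = 6, q_0 = 6*0 + 1 = 1.
  i=1: a_1=1, p_1 = 1*6 + 1 = 7, q_1 = 1*1 + 0 = 1.
  i=2: a_2=94, p_2 = 94*7 + 6 = 664, q_2 = 94*1 + 1 = 95.
q_2 = 95 > 28, so the last convergent with denominator <= 28 is p_1/q_1 = 7/1.
The closest fraction with denominator <= 28 is either p_1/q_1 or the intermediate fraction (k*p_1 + p_0)/(k*q_1 + q_0) with the largest k >= 1 whose denominator stays <= 28; these approach x as k grows, and every other convergent or intermediate fraction in range is farther away.
Largest k: floor((28 - q_0)/q_1) = floor((28 - 1)/1) = 27.
That gives (27*7 + 6)/(27*1 + 1) = 195/28.
Compare the errors: |x - 7/1| = |664*1 - 7*95|/(95*1) = 1/95, and |x - 195/28| = |664*28 - 195*95|/(95*28) = 67/2660.
Cross-multiplying, 1*2660 = 2660 < 6365 = 67*95, so 1/95 is smaller: the convergent 7/1 is closer to x than 195/28.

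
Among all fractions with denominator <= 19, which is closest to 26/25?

20/19

Expand x = 26/25 as a continued fraction with the Euclidean algorithm:
  26 = 1*25 + 1, so a_0 = 1.
  25 = 25*1 + 0, so a_1 = 25.
so x = [1; 25].
Convergents (p_i = a_i*p_{i-1} + p_{i-2}, q_i = a_i*q_{i-1} + q_{i-2} with p_{-2}=0, p_{-1}=1, q_{-2}=1, q_{-1}=0), until the denominator exceeds 19:
  i=0: a_0=1, p_0 = 1*1 + 0 = 1, q_0 = 1*0 + 1 = 1.
  i=1: a_1=25, p_1 = 25*1 + 1 = 26, q_1 = 25*1 + 0 = 25.
q_1 = 25 > 19, so the last convergent with denominator <= 19 is p_0/q_0 = 1/1.
The closest fraction with denominator <= 19 is either p_0/q_0 or the intermediate fraction (k*p_0 + p_{-1})/(k*q_0 + q_{-1}) with the largest k >= 1 whose denominator stays <= 19; these approach x as k grows, and every other convergent or intermediate fraction in range is farther away.
Largest k: floor((19 - q_{-1})/q_0) = floor((19 - 0)/1) = 19 (using the seeds p_{-1} = 1, q_{-1} = 0).
That gives (19*1 + 1)/(19*1 + 0) = 20/19.
Compare the errors: |x - 1/1| = |26*1 - 1*25|/(25*1) = 1/25, and |x - 20/19| = |26*19 - 20*25|/(25*19) = 6/475.
Cross-multiplying, 6*25 = 150 < 475 = 1*475, so 6/475 is smaller: the intermediate fraction 20/19 is closer to x than 1/1.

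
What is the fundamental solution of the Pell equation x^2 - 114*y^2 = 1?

First expand sqrt(114) as a continued fraction. With x_i = (sqrt(114) + m_i)/d_i and (m_0, d_0) = (0, 1): a_0 = floor(sqrt(114)) = 10, since 10^2 = 100 <= 114 < 121 = 11^2.
Iterate m_{i+1} = d_i*a_i - m_i, d_{i+1} = (114 - m_{i+1}^2)/d_i, a_{i+1} = floor((a_0 + m_{i+1})/d_{i+1}):
  m_1 = 1*10 - 0 = 10, d_1 = (114 - 10^2)/1 = 14/1 = 14, a_1 = floor((10 + 10)/14) = 1.
  m_2 = 14*1 - 10 = 4, d_2 = (114 - 4^2)/14 = 98/14 = 7, a_2 = floor((10 + 4)/7) = 2.
  m_3 = 7*2 - 4 = 10, d_3 = (114 - 10^2)/7 = 14/7 = 2, a_3 = floor((10 + 10)/2) = 10.
  m_4 = 2*10 - 10 = 10, d_4 = (114 - 10^2)/2 = 14/2 = 7, a_4 = floor((10 + 10)/7) = 2.
  m_5 = 7*2 - 10 = 4, d_5 = (114 - 4^2)/7 = 98/7 = 14, a_5 = floor((10 + 4)/14) = 1.
  m_6 = 14*1 - 4 = 10, d_6 = (114 - 10^2)/14 = 14/14 = 1, a_6 = floor((10 + 10)/1) = 20.
  m_7 = 1*20 - 10 = 10, d_7 = (114 - 10^2)/1 = 14/1 = 14: (m_7, d_7) = (m_1, d_1) = (10, 14), so from here the quotients repeat a_1, ..., a_6; the period length is 6.
So sqrt(114) = [10; (1, 2, 10, 2, 1, 20)] with period length k = 6.
k is even, so the fundamental solution of x^2 - 114y^2 = 1 is (p_{k-1}, q_{k-1}) = (p_5, q_5); compute convergents through index 5.
Convergents (p_i = a_i*p_{i-1} + p_{i-2}, q_i = a_i*q_{i-1} + q_{i-2} with p_{-2}=0, p_{-1}=1, q_{-2}=1, q_{-1}=0):
  i=0: a_0=10, p_0 = 10*1 + 0 = 10, q_0 = 10*0 + 1 = 1.
  i=1: a_1=1, p_1 = 1*10 + 1 = 11, q_1 = 1*1 + 0 = 1.
  i=2: a_2=2, p_2 = 2*11 + 10 = 32, q_2 = 2*1 + 1 = 3.
  i=3: a_3=10, p_3 = 10*32 + 11 = 331, q_3 = 10*3 + 1 = 31.
  i=4: a_4=2, p_4 = 2*331 + 32 = 694, q_4 = 2*31 + 3 = 65.
  i=5: a_5=1, p_5 = 1*694 + 331 = 1025, q_5 = 1*65 + 31 = 96.
Check: 1025^2 - 114*96^2 = 1050625 - 1050624 = 1, so (x, y) = (1025, 96) solves the equation, and by the theorem it is the least positive solution.

(x, y) = (1025, 96)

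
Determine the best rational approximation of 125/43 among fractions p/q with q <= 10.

Expand x = 125/43 as a continued fraction with the Euclidean algorithm:
  125 = 2*43 + 39, so a_0 = 2.
  43 = 1*39 + 4, so a_1 = 1.
  39 = 9*4 + 3, so a_2 = 9.
  4 = 1*3 + 1, so a_3 = 1.
  3 = 3*1 + 0, so a_4 = 3.
so x = [2; 1, 9, 1, 3].
Convergents (p_i = a_i*p_{i-1} + p_{i-2}, q_i = a_i*q_{i-1} + q_{i-2} with p_{-2}=0, p_{-1}=1, q_{-2}=1, q_{-1}=0), until the denominator exceeds 10:
  i=0: a_0=2, p_0 = 2*1 + 0 = 2, q_0 = 2*0 + 1 = 1.
  i=1: a_1=1, p_1 = 1*2 + 1 = 3, q_1 = 1*1 + 0 = 1.
  i=2: a_2=9, p_2 = 9*3 + 2 = 29, q_2 = 9*1 + 1 = 10.
  i=3: a_3=1, p_3 = 1*29 + 3 = 32, q_3 = 1*10 + 1 = 11.
q_3 = 11 > 10, so the last convergent with denominator <= 10 is p_2/q_2 = 29/10.
The closest fraction with denominator <= 10 is either p_2/q_2 or the intermediate fraction (k*p_2 + p_1)/(k*q_2 + q_1) with the largest k >= 1 whose denominator stays <= 10; these approach x as k grows, and every other convergent or intermediate fraction in range is farther away.
Largest k: floor((10 - q_1)/q_2) = floor((10 - 1)/10) = 0.
Since k = 0, no intermediate fraction beyond p_2/q_2 has denominator <= 10, so the convergent 29/10 is the closest (its error is |125*10 - 29*43|/(43*10) = 3/430).

29/10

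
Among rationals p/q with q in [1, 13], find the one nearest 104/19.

71/13

Expand x = 104/19 as a continued fraction with the Euclidean algorithm:
  104 = 5*19 + 9, so a_0 = 5.
  19 = 2*9 + 1, so a_1 = 2.
  9 = 9*1 + 0, so a_2 = 9.
so x = [5; 2, 9].
Convergents (p_i = a_i*p_{i-1} + p_{i-2}, q_i = a_i*q_{i-1} + q_{i-2} with p_{-2}=0, p_{-1}=1, q_{-2}=1, q_{-1}=0), until the denominator exceeds 13:
  i=0: a_0=5, p_0 = 5*1 + 0 = 5, q_0 = 5*0 + 1 = 1.
  i=1: a_1=2, p_1 = 2*5 + 1 = 11, q_1 = 2*1 + 0 = 2.
  i=2: a_2=9, p_2 = 9*11 + 5 = 104, q_2 = 9*2 + 1 = 19.
q_2 = 19 > 13, so the last convergent with denominator <= 13 is p_1/q_1 = 11/2.
The closest fraction with denominator <= 13 is either p_1/q_1 or the intermediate fraction (k*p_1 + p_0)/(k*q_1 + q_0) with the largest k >= 1 whose denominator stays <= 13; these approach x as k grows, and every other convergent or intermediate fraction in range is farther away.
Largest k: floor((13 - q_0)/q_1) = floor((13 - 1)/2) = 6.
That gives (6*11 + 5)/(6*2 + 1) = 71/13.
Compare the errors: |x - 11/2| = |104*2 - 11*19|/(19*2) = 1/38, and |x - 71/13| = |104*13 - 71*19|/(19*13) = 3/247.
Cross-multiplying, 3*38 = 114 < 247 = 1*247, so 3/247 is smaller: the intermediate fraction 71/13 is closer to x than 11/2.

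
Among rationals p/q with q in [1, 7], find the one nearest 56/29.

Expand x = 56/29 as a continued fraction with the Euclidean algorithm:
  56 = 1*29 + 27, so a_0 = 1.
  29 = 1*27 + 2, so a_1 = 1.
  27 = 13*2 + 1, so a_2 = 13.
  2 = 2*1 + 0, so a_3 = 2.
so x = [1; 1, 13, 2].
Convergents (p_i = a_i*p_{i-1} + p_{i-2}, q_i = a_i*q_{i-1} + q_{i-2} with p_{-2}=0, p_{-1}=1, q_{-2}=1, q_{-1}=0), until the denominator exceeds 7:
  i=0: a_0=1, p_0 = 1*1 + 0 = 1, q_0 = 1*0 + 1 = 1.
  i=1: a_1=1, p_1 = 1*1 + 1 = 2, q_1 = 1*1 + 0 = 1.
  i=2: a_2=13, p_2 = 13*2 + 1 = 27, q_2 = 13*1 + 1 = 14.
q_2 = 14 > 7, so the last convergent with denominator <= 7 is p_1/q_1 = 2/1.
The closest fraction with denominator <= 7 is either p_1/q_1 or the intermediate fraction (k*p_1 + p_0)/(k*q_1 + q_0) with the largest k >= 1 whose denominator stays <= 7; these approach x as k grows, and every other convergent or intermediate fraction in range is farther away.
Largest k: floor((7 - q_0)/q_1) = floor((7 - 1)/1) = 6.
That gives (6*2 + 1)/(6*1 + 1) = 13/7.
Compare the errors: |x - 2/1| = |56*1 - 2*29|/(29*1) = 2/29, and |x - 13/7| = |56*7 - 13*29|/(29*7) = 15/203.
Cross-multiplying, 2*203 = 406 < 435 = 15*29, so 2/29 is smaller: the convergent 2/1 is closer to x than 13/7.

2/1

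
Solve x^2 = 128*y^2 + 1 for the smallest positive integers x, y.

First expand sqrt(128) as a continued fraction. With x_i = (sqrt(128) + m_i)/d_i and (m_0, d_0) = (0, 1): a_0 = floor(sqrt(128)) = 11, since 11^2 = 121 <= 128 < 144 = 12^2.
Iterate m_{i+1} = d_i*a_i - m_i, d_{i+1} = (128 - m_{i+1}^2)/d_i, a_{i+1} = floor((a_0 + m_{i+1})/d_{i+1}):
  m_1 = 1*11 - 0 = 11, d_1 = (128 - 11^2)/1 = 7/1 = 7, a_1 = floor((11 + 11)/7) = 3.
  m_2 = 7*3 - 11 = 10, d_2 = (128 - 10^2)/7 = 28/7 = 4, a_2 = floor((11 + 10)/4) = 5.
  m_3 = 4*5 - 10 = 10, d_3 = (128 - 10^2)/4 = 28/4 = 7, a_3 = floor((11 + 10)/7) = 3.
  m_4 = 7*3 - 10 = 11, d_4 = (128 - 11^2)/7 = 7/7 = 1, a_4 = floor((11 + 11)/1) = 22.
  m_5 = 1*22 - 11 = 11, d_5 = (128 - 11^2)/1 = 7/1 = 7: (m_5, d_5) = (m_1, d_1) = (11, 7), so from here the quotients repeat a_1, ..., a_4; the period length is 4.
So sqrt(128) = [11; (3, 5, 3, 22)] with period length k = 4.
k is even, so the fundamental solution of x^2 - 128y^2 = 1 is (p_{k-1}, q_{k-1}) = (p_3, q_3); compute convergents through index 3.
Convergents (p_i = a_i*p_{i-1} + p_{i-2}, q_i = a_i*q_{i-1} + q_{i-2} with p_{-2}=0, p_{-1}=1, q_{-2}=1, q_{-1}=0):
  i=0: a_0=11, p_0 = 11*1 + 0 = 11, q_0 = 11*0 + 1 = 1.
  i=1: a_1=3, p_1 = 3*11 + 1 = 34, q_1 = 3*1 + 0 = 3.
  i=2: a_2=5, p_2 = 5*34 + 11 = 181, q_2 = 5*3 + 1 = 16.
  i=3: a_3=3, p_3 = 3*181 + 34 = 577, q_3 = 3*16 + 3 = 51.
Check: 577^2 - 128*51^2 = 332929 - 332928 = 1, so (x, y) = (577, 51) solves the equation, and by the theorem it is the least positive solution.

(x, y) = (577, 51)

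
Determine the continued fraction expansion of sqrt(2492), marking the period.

[49; (1, 11, 2, 24, 2, 11, 1, 98)]

Write x_i = (sqrt(2492) + m_i)/d_i with (m_0, d_0) = (0, 1). a_0 = floor(sqrt(2492)) = 49, since 49^2 = 2401 <= 2492 < 2500 = 50^2.
Iterate m_{i+1} = d_i*a_i - m_i, d_{i+1} = (2492 - m_{i+1}^2)/d_i, a_{i+1} = floor((a_0 + m_{i+1})/d_{i+1}):
  m_1 = 1*49 - 0 = 49, d_1 = (2492 - 49^2)/1 = 91/1 = 91, a_1 = floor((49 + 49)/91) = 1.
  m_2 = 91*1 - 49 = 42, d_2 = (2492 - 42^2)/91 = 728/91 = 8, a_2 = floor((49 + 42)/8) = 11.
  m_3 = 8*11 - 42 = 46, d_3 = (2492 - 46^2)/8 = 376/8 = 47, a_3 = floor((49 + 46)/47) = 2.
  m_4 = 47*2 - 46 = 48, d_4 = (2492 - 48^2)/47 = 188/47 = 4, a_4 = floor((49 + 48)/4) = 24.
  m_5 = 4*24 - 48 = 48, d_5 = (2492 - 48^2)/4 = 188/4 = 47, a_5 = floor((49 + 48)/47) = 2.
  m_6 = 47*2 - 48 = 46, d_6 = (2492 - 46^2)/47 = 376/47 = 8, a_6 = floor((49 + 46)/8) = 11.
  m_7 = 8*11 - 46 = 42, d_7 = (2492 - 42^2)/8 = 728/8 = 91, a_7 = floor((49 + 42)/91) = 1.
  m_8 = 91*1 - 42 = 49, d_8 = (2492 - 49^2)/91 = 91/91 = 1, a_8 = floor((49 + 49)/1) = 98.
  m_9 = 1*98 - 49 = 49, d_9 = (2492 - 49^2)/1 = 91/1 = 91: (m_9, d_9) = (m_1, d_1) = (49, 91), so from here the quotients repeat a_1, ..., a_8; the period length is 8.
Hence the expansion of sqrt(2492) is a_0 = 49 followed by the repeating block 1, 11, 2, 24, 2, 11, 1, 98 (period 8).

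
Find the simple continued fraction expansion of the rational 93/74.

[1; 3, 1, 8, 2]

Run the Euclidean algorithm on 93 and 74; the successive quotients are the partial quotients a_0, a_1, ... (each step inverts the fractional part left over by the previous one):
  93 = 1*74 + 19, so a_0 = 1.
  74 = 3*19 + 17, so a_1 = 3.
  19 = 1*17 + 2, so a_2 = 1.
  17 = 8*2 + 1, so a_3 = 8.
  2 = 2*1 + 0, so a_4 = 2.
The remainder reaches 0 after 5 divisions, so the expansion has 5 partial quotients, read off in order.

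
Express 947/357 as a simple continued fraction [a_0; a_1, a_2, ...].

Run the Euclidean algorithm on 947 and 357; the successive quotients are the partial quotients a_0, a_1, ... (each step inverts the fractional part left over by the previous one):
  947 = 2*357 + 233, so a_0 = 2.
  357 = 1*233 + 124, so a_1 = 1.
  233 = 1*124 + 109, so a_2 = 1.
  124 = 1*109 + 15, so a_3 = 1.
  109 = 7*15 + 4, so a_4 = 7.
  15 = 3*4 + 3, so a_5 = 3.
  4 = 1*3 + 1, so a_6 = 1.
  3 = 3*1 + 0, so a_7 = 3.
The remainder reaches 0 after 8 divisions, so the expansion has 8 partial quotients, read off in order.

[2; 1, 1, 1, 7, 3, 1, 3]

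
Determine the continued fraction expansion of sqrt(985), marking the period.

Write x_i = (sqrt(985) + m_i)/d_i with (m_0, d_0) = (0, 1). a_0 = floor(sqrt(985)) = 31, since 31^2 = 961 <= 985 < 1024 = 32^2.
Iterate m_{i+1} = d_i*a_i - m_i, d_{i+1} = (985 - m_{i+1}^2)/d_i, a_{i+1} = floor((a_0 + m_{i+1})/d_{i+1}):
  m_1 = 1*31 - 0 = 31, d_1 = (985 - 31^2)/1 = 24/1 = 24, a_1 = floor((31 + 31)/24) = 2.
  m_2 = 24*2 - 31 = 17, d_2 = (985 - 17^2)/24 = 696/24 = 29, a_2 = floor((31 + 17)/29) = 1.
  m_3 = 29*1 - 17 = 12, d_3 = (985 - 12^2)/29 = 841/29 = 29, a_3 = floor((31 + 12)/29) = 1.
  m_4 = 29*1 - 12 = 17, d_4 = (985 - 17^2)/29 = 696/29 = 24, a_4 = floor((31 + 17)/24) = 2.
  m_5 = 24*2 - 17 = 31, d_5 = (985 - 31^2)/24 = 24/24 = 1, a_5 = floor((31 + 31)/1) = 62.
  m_6 = 1*62 - 31 = 31, d_6 = (985 - 31^2)/1 = 24/1 = 24: (m_6, d_6) = (m_1, d_1) = (31, 24), so from here the quotients repeat a_1, ..., a_5; the period length is 5.
Hence the expansion of sqrt(985) is a_0 = 31 followed by the repeating block 2, 1, 1, 2, 62 (period 5).

[31; (2, 1, 1, 2, 62)]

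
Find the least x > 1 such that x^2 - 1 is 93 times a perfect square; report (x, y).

First expand sqrt(93) as a continued fraction. With x_i = (sqrt(93) + m_i)/d_i and (m_0, d_0) = (0, 1): a_0 = floor(sqrt(93)) = 9, since 9^2 = 81 <= 93 < 100 = 10^2.
Iterate m_{i+1} = d_i*a_i - m_i, d_{i+1} = (93 - m_{i+1}^2)/d_i, a_{i+1} = floor((a_0 + m_{i+1})/d_{i+1}):
  m_1 = 1*9 - 0 = 9, d_1 = (93 - 9^2)/1 = 12/1 = 12, a_1 = floor((9 + 9)/12) = 1.
  m_2 = 12*1 - 9 = 3, d_2 = (93 - 3^2)/12 = 84/12 = 7, a_2 = floor((9 + 3)/7) = 1.
  m_3 = 7*1 - 3 = 4, d_3 = (93 - 4^2)/7 = 77/7 = 11, a_3 = floor((9 + 4)/11) = 1.
  m_4 = 11*1 - 4 = 7, d_4 = (93 - 7^2)/11 = 44/11 = 4, a_4 = floor((9 + 7)/4) = 4.
  m_5 = 4*4 - 7 = 9, d_5 = (93 - 9^2)/4 = 12/4 = 3, a_5 = floor((9 + 9)/3) = 6.
  m_6 = 3*6 - 9 = 9, d_6 = (93 - 9^2)/3 = 12/3 = 4, a_6 = floor((9 + 9)/4) = 4.
  m_7 = 4*4 - 9 = 7, d_7 = (93 - 7^2)/4 = 44/4 = 11, a_7 = floor((9 + 7)/11) = 1.
  m_8 = 11*1 - 7 = 4, d_8 = (93 - 4^2)/11 = 77/11 = 7, a_8 = floor((9 + 4)/7) = 1.
  m_9 = 7*1 - 4 = 3, d_9 = (93 - 3^2)/7 = 84/7 = 12, a_9 = floor((9 + 3)/12) = 1.
  m_10 = 12*1 - 3 = 9, d_10 = (93 - 9^2)/12 = 12/12 = 1, a_10 = floor((9 + 9)/1) = 18.
  m_11 = 1*18 - 9 = 9, d_11 = (93 - 9^2)/1 = 12/1 = 12: (m_11, d_11) = (m_1, d_1) = (9, 12), so from here the quotients repeat a_1, ..., a_10; the period length is 10.
So sqrt(93) = [9; (1, 1, 1, 4, 6, 4, 1, 1, 1, 18)] with period length k = 10.
k is even, so the fundamental solution of x^2 - 93y^2 = 1 is (p_{k-1}, q_{k-1}) = (p_9, q_9); compute convergents through index 9.
Convergents (p_i = a_i*p_{i-1} + p_{i-2}, q_i = a_i*q_{i-1} + q_{i-2} with p_{-2}=0, p_{-1}=1, q_{-2}=1, q_{-1}=0):
  i=0: a_0=9, p_0 = 9*1 + 0 = 9, q_0 = 9*0 + 1 = 1.
  i=1: a_1=1, p_1 = 1*9 + 1 = 10, q_1 = 1*1 + 0 = 1.
  i=2: a_2=1, p_2 = 1*10 + 9 = 19, q_2 = 1*1 + 1 = 2.
  i=3: a_3=1, p_3 = 1*19 + 10 = 29, q_3 = 1*2 + 1 = 3.
  i=4: a_4=4, p_4 = 4*29 + 19 = 135, q_4 = 4*3 + 2 = 14.
  i=5: a_5=6, p_5 = 6*135 + 29 = 839, q_5 = 6*14 + 3 = 87.
  i=6: a_6=4, p_6 = 4*839 + 135 = 3491, q_6 = 4*87 + 14 = 362.
  i=7: a_7=1, p_7 = 1*3491 + 839 = 4330, q_7 = 1*362 + 87 = 449.
  i=8: a_8=1, p_8 = 1*4330 + 3491 = 7821, q_8 = 1*449 + 362 = 811.
  i=9: a_9=1, p_9 = 1*7821 + 4330 = 12151, q_9 = 1*811 + 449 = 1260.
Check: 12151^2 - 93*1260^2 = 147646801 - 147646800 = 1, so (x, y) = (12151, 1260) solves the equation, and by the theorem it is the least positive solution.

(x, y) = (12151, 1260)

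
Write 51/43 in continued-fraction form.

[1; 5, 2, 1, 2]

Run the Euclidean algorithm on 51 and 43; the successive quotients are the partial quotients a_0, a_1, ... (each step inverts the fractional part left over by the previous one):
  51 = 1*43 + 8, so a_0 = 1.
  43 = 5*8 + 3, so a_1 = 5.
  8 = 2*3 + 2, so a_2 = 2.
  3 = 1*2 + 1, so a_3 = 1.
  2 = 2*1 + 0, so a_4 = 2.
The remainder reaches 0 after 5 divisions, so the expansion has 5 partial quotients, read off in order.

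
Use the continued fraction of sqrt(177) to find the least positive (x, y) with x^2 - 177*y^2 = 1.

(x, y) = (62423, 4692)

First expand sqrt(177) as a continued fraction. With x_i = (sqrt(177) + m_i)/d_i and (m_0, d_0) = (0, 1): a_0 = floor(sqrt(177)) = 13, since 13^2 = 169 <= 177 < 196 = 14^2.
Iterate m_{i+1} = d_i*a_i - m_i, d_{i+1} = (177 - m_{i+1}^2)/d_i, a_{i+1} = floor((a_0 + m_{i+1})/d_{i+1}):
  m_1 = 1*13 - 0 = 13, d_1 = (177 - 13^2)/1 = 8/1 = 8, a_1 = floor((13 + 13)/8) = 3.
  m_2 = 8*3 - 13 = 11, d_2 = (177 - 11^2)/8 = 56/8 = 7, a_2 = floor((13 + 11)/7) = 3.
  m_3 = 7*3 - 11 = 10, d_3 = (177 - 10^2)/7 = 77/7 = 11, a_3 = floor((13 + 10)/11) = 2.
  m_4 = 11*2 - 10 = 12, d_4 = (177 - 12^2)/11 = 33/11 = 3, a_4 = floor((13 + 12)/3) = 8.
  m_5 = 3*8 - 12 = 12, d_5 = (177 - 12^2)/3 = 33/3 = 11, a_5 = floor((13 + 12)/11) = 2.
  m_6 = 11*2 - 12 = 10, d_6 = (177 - 10^2)/11 = 77/11 = 7, a_6 = floor((13 + 10)/7) = 3.
  m_7 = 7*3 - 10 = 11, d_7 = (177 - 11^2)/7 = 56/7 = 8, a_7 = floor((13 + 11)/8) = 3.
  m_8 = 8*3 - 11 = 13, d_8 = (177 - 13^2)/8 = 8/8 = 1, a_8 = floor((13 + 13)/1) = 26.
  m_9 = 1*26 - 13 = 13, d_9 = (177 - 13^2)/1 = 8/1 = 8: (m_9, d_9) = (m_1, d_1) = (13, 8), so from here the quotients repeat a_1, ..., a_8; the period length is 8.
So sqrt(177) = [13; (3, 3, 2, 8, 2, 3, 3, 26)] with period length k = 8.
k is even, so the fundamental solution of x^2 - 177y^2 = 1 is (p_{k-1}, q_{k-1}) = (p_7, q_7); compute convergents through index 7.
Convergents (p_i = a_i*p_{i-1} + p_{i-2}, q_i = a_i*q_{i-1} + q_{i-2} with p_{-2}=0, p_{-1}=1, q_{-2}=1, q_{-1}=0):
  i=0: a_0=13, p_0 = 13*1 + 0 = 13, q_0 = 13*0 + 1 = 1.
  i=1: a_1=3, p_1 = 3*13 + 1 = 40, q_1 = 3*1 + 0 = 3.
  i=2: a_2=3, p_2 = 3*40 + 13 = 133, q_2 = 3*3 + 1 = 10.
  i=3: a_3=2, p_3 = 2*133 + 40 = 306, q_3 = 2*10 + 3 = 23.
  i=4: a_4=8, p_4 = 8*306 + 133 = 2581, q_4 = 8*23 + 10 = 194.
  i=5: a_5=2, p_5 = 2*2581 + 306 = 5468, q_5 = 2*194 + 23 = 411.
  i=6: a_6=3, p_6 = 3*5468 + 2581 = 18985, q_6 = 3*411 + 194 = 1427.
  i=7: a_7=3, p_7 = 3*18985 + 5468 = 62423, q_7 = 3*1427 + 411 = 4692.
Check: 62423^2 - 177*4692^2 = 3896630929 - 3896630928 = 1, so (x, y) = (62423, 4692) solves the equation, and by the theorem it is the least positive solution.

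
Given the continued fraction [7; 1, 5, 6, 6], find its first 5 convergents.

Using the convergent recurrence p_i = a_i*p_{i-1} + p_{i-2}, q_i = a_i*q_{i-1} + q_{i-2} with p_{-2}=0, p_{-1}=1, q_{-2}=1, q_{-1}=0:
  i=0: a_0=7, p_0 = 7*1 + 0 = 7, q_0 = 7*0 + 1 = 1.
  i=1: a_1=1, p_1 = 1*7 + 1 = 8, q_1 = 1*1 + 0 = 1.
  i=2: a_2=5, p_2 = 5*8 + 7 = 47, q_2 = 5*1 + 1 = 6.
  i=3: a_3=6, p_3 = 6*47 + 8 = 290, q_3 = 6*6 + 1 = 37.
  i=4: a_4=6, p_4 = 6*290 + 47 = 1787, q_4 = 6*37 + 6 = 228.

7/1, 8/1, 47/6, 290/37, 1787/228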